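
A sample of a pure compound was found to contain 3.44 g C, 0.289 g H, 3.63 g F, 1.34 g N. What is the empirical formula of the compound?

C3H3F2N

n(C) = 3.44/12.01 = 0.2864, n(H) = 0.289/1.008 = 0.2867, n(F) = 3.63/19.00 = 0.1911, n(N) = 1.34/14.01 = 0.09565
Ratios (÷ 0.09565): C 2.995, H 2.998, F 1.997, N 1.000
→ C3H3F2N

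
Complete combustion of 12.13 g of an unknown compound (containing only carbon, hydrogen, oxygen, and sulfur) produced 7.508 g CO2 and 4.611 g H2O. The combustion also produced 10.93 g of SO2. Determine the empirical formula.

mol C = 7.508 / 44.01 = 0.1706; mass C = 0.1706 × 12.01 = 2.049 g
mol H = 2 × (4.611 / 18.02) = 0.5118; mass H = 0.5118 × 1.008 = 0.5159 g
mol S = 10.93 / 64.07 = 0.1706; mass S = 5.471 g
mass O = 12.13 − (8.036) = 4.094 g → mol O = 0.2559
Ratios (÷ 0.1706): C 1.000, H 3.000, O 1.500, S 1.000
Multiply by 2: C 2.00, H 6.00, O 3.00, S 2.00 → C2H6O3S2

C2H6O3S2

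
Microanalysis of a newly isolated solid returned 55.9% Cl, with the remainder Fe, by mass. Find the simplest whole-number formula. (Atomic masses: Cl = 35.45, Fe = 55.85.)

Assume 100 g: 55.9 g Cl, 44.1 g Fe.
n(Cl) = 55.9/35.45 = 1.577, n(Fe) = 44.1/55.85 = 0.7896
Ratios (÷ 0.7896): Cl 1.997, Fe 1.000
→ Cl2Fe

Cl2Fe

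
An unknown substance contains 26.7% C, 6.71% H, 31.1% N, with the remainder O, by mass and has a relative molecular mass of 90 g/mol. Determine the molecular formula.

Assume 100 g: 26.7 g C, 6.71 g H, 31.1 g N, 35.49 g O.
n(C) = 26.7/12.01 = 2.223, n(H) = 6.71/1.008 = 6.657, n(N) = 31.1/14.01 = 2.22, n(O) = 35.49/16.00 = 2.218
Smallest is O at 2.218 mol; normalising gives C 1.002, H 3.001, N 1.001, O 1.000
≈ 1:3:1:1 → CH3NO
Empirical-formula mass = 45.04 g/mol
n = 90 / 45.04 = 2.00 ≈ 2
Molecular formula = (CH3NO)×2 = C2H6N2O2

C2H6N2O2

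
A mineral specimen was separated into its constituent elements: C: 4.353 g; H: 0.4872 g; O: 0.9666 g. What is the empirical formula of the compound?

C6H8O

n(C) = 4.353/12.01 = 0.3624, n(H) = 0.4872/1.008 = 0.4833, n(O) = 0.9666/16.00 = 0.06041
Ratios (÷ 0.06041): C 6.000, H 8.001, O 1.000
Ratio ≈ 6:8:1, so the empirical formula is C6H8O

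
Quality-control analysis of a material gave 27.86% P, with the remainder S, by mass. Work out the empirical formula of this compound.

P2S5

Assume 100 g: 27.86 g P, 72.14 g S.
P: 27.86 g ÷ 30.97 g/mol = 0.8996 mol
S: 72.14 g ÷ 32.07 g/mol = 2.249 mol
Ratios (÷ 0.8996): P 1.000, S 2.501
×2: P 2.00, S 5.00 → P2S5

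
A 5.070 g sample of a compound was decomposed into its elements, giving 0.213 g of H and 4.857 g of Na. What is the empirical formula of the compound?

Moles — H: 0.213 / 1.008 = 0.2113 mol; Na: 4.857 / 22.99 = 0.2113 mol
Ratios (÷ 0.2113): H 1.000, Na 1.000
Ratio ≈ 1:1, so the empirical formula is HNa

HNa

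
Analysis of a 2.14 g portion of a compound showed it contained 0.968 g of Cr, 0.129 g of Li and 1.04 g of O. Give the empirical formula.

Cr2Li2O7

n(Cr) = 0.968/52.00 = 0.01862, n(Li) = 0.129/6.94 = 0.01859, n(O) = 1.04/16.00 = 0.065
Divide by the smallest (0.01859 mol Li): Cr 1.001, Li 1.000, O 3.497
Multiply by 2: Cr 2.00, Li 2.00, O 6.99 → Cr2Li2O7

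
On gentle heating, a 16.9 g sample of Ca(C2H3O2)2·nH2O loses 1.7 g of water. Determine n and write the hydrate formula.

Ca(C2H3O2)2·H2O

Mass of anhydrous Ca(C2H3O2)2 = 16.9 − 1.7 = 15.2 g
mol H2O = 1.7 / 18.02 = 0.09434
Molar mass of Ca(C2H3O2)2 = 158.17 g/mol → mol Ca(C2H3O2)2 = 15.2 / 158.17 = 0.0961
n = 0.09434 / 0.0961 = 0.98 ≈ 1 → Ca(C2H3O2)2·H2O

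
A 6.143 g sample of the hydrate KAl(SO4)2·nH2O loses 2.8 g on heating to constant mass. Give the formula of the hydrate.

Mass of anhydrous KAl(SO4)2 = 6.143 − 2.8 = 3.343 g
mol H2O = 2.8 / 18.02 = 0.1554
Molar mass of KAl(SO4)2 = 258.22 g/mol → mol KAl(SO4)2 = 3.343 / 258.22 = 0.01295
n = 0.1554 / 0.01295 = 12.00 ≈ 12 → KAl(SO4)2·12H2O

KAl(SO4)2·12H2O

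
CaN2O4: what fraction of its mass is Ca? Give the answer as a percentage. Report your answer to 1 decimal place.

30.3%

Molar mass = 1(40.08) + 2(14.01) + 4(16.00) = 132.100 g/mol
Mass of Ca per mole = 1 × 40.08 = 40.080 g
% Ca = 40.080 / 132.100 × 100 = 30.3%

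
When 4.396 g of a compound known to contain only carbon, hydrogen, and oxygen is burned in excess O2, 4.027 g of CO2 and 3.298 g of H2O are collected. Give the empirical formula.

CH4O2

mol C = 4.027 / 44.01 = 0.09150; mass C = 0.09150 × 12.01 = 1.099 g
mol H = 2 × (3.298 / 18.02) = 0.3660; mass H = 0.3660 × 1.008 = 0.3690 g
mass O = 4.396 − (1.468) = 2.928 g → mol O = 0.1830
Divide by the smallest (0.0915 mol C): C 1.000, H 4.000, O 2.000
→ CH4O2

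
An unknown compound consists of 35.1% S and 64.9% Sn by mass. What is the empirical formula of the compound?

S2Sn

Assume 100 g: 35.1 g S, 64.9 g Sn.
n(S) = 35.1/32.07 = 1.094, n(Sn) = 64.9/118.71 = 0.5467
Ratios (÷ 0.5467): S 2.002, Sn 1.000
→ S2Sn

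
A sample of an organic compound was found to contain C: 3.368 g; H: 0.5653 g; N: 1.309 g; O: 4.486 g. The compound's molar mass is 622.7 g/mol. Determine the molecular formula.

C18H36N6O18

Moles — C: 3.368 / 12.01 = 0.2804 mol; H: 0.5653 / 1.008 = 0.5608 mol; N: 1.309 / 14.01 = 0.09343 mol; O: 4.486 / 16.00 = 0.2804 mol
Ratios (÷ 0.09343): C 3.001, H 6.002, N 1.000, O 3.001
Ratio ≈ 3:6:1:3, so the empirical formula is C3H6NO3
Empirical-formula mass = 104.09 g/mol
n = 622.7 / 104.09 = 5.98 ≈ 6
Molecular formula = (C3H6NO3)×6 = C18H36N6O18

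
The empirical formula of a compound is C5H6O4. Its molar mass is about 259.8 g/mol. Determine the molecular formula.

C10H12O8

Empirical-formula mass = 130.10 g/mol
n = 259.8 / 130.10 = 2.00 ≈ 2
Molecular formula = (C5H6O4)2 = C10H12O8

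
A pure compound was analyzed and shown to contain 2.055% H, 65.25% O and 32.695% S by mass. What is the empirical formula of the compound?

Assume 100 g: 2.055 g H, 65.25 g O, 32.695 g S.
n(H) = 2.055/1.008 = 2.039, n(O) = 65.25/16.00 = 4.078, n(S) = 32.695/32.07 = 1.019
Smallest is S at 1.019 mol; normalising gives H 2.000, O 4.000, S 1.000
Ratio ≈ 2:4:1, so the empirical formula is H2O4S

H2O4S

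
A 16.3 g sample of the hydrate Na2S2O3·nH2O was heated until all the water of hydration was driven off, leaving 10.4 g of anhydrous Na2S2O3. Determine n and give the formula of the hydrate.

Na2S2O3·5H2O

Mass of water lost = 16.3 − 10.4 = 5.9 g → 5.9 / 18.02 = 0.3274 mol H2O
Molar mass of Na2S2O3 = 158.12 g/mol → mol Na2S2O3 = 10.4 / 158.12 = 0.06577
n = 0.3274 / 0.06577 = 4.98 ≈ 5 → Na2S2O3·5H2O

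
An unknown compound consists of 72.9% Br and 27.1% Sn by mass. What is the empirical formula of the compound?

Assume 100 g: 72.9 g Br, 27.1 g Sn.
Moles — Br: 72.9 / 79.90 = 0.9124 mol; Sn: 27.1 / 118.71 = 0.2283 mol
Smallest is Sn at 0.2283 mol; normalising gives Br 3.997, Sn 1.000
Ratio ≈ 4:1, so the empirical formula is Br4Sn

Br4Sn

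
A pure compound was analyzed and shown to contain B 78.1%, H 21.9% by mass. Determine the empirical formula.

Assume 100 g: 78.1 g B, 21.9 g H.
Moles — B: 78.1 / 10.81 = 7.225 mol; H: 21.9 / 1.008 = 21.73 mol
Smallest is B at 7.225 mol; normalising gives B 1.000, H 3.007
Ratio ≈ 1:3, so the empirical formula is BH3

BH3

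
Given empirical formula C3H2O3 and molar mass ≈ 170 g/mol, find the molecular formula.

Empirical-formula mass = 86.05 g/mol
n = 170 / 86.05 = 1.98 ≈ 2
Molecular formula = (C3H2O3)2 = C6H4O6

C6H4O6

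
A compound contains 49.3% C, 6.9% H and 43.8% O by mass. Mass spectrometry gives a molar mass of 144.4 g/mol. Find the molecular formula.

Assume 100 g: 49.3 g C, 6.9 g H, 43.8 g O.
C: 49.3 g ÷ 12.01 g/mol = 4.105 mol
H: 6.9 g ÷ 1.008 g/mol = 6.845 mol
O: 43.8 g ÷ 16.00 g/mol = 2.737 mol
Divide by the smallest (2.737 mol O): C 1.500, H 2.501, O 1.000
Scaling by 2: C 3.00, H 5.00, O 2.00 → C3H5O2
Empirical-formula mass = 73.07 g/mol
n = 144.4 / 73.07 = 1.98 ≈ 2
Molecular formula = (C3H5O2)×2 = C6H10O4

C6H10O4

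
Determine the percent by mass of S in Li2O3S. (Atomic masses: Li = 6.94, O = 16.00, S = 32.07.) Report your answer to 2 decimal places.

34.14%

Molar mass = 2(6.94) + 3(16.00) + 1(32.07) = 93.950 g/mol
Mass of S per mole = 1 × 32.07 = 32.070 g
% S = 32.070 / 93.950 × 100 = 34.14%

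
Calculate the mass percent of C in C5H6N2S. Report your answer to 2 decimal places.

Molar mass = 5(12.01) + 6(1.008) + 2(14.01) + 1(32.07) = 126.188 g/mol
Mass of C per mole = 5 × 12.01 = 60.050 g
% C = 60.050 / 126.188 × 100 = 47.59%

47.59%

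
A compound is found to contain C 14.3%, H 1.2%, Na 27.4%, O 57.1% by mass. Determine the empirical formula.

CHNaO3

Assume 100 g: 14.3 g C, 1.2 g H, 27.4 g Na, 57.1 g O.
n(C) = 14.3/12.01 = 1.191, n(H) = 1.2/1.008 = 1.19, n(Na) = 27.4/22.99 = 1.192, n(O) = 57.1/16.00 = 3.569
Smallest is H at 1.19 mol; normalising gives C 1.000, H 1.000, Na 1.001, O 2.998
Ratio ≈ 1:1:1:3, so the empirical formula is CHNaO3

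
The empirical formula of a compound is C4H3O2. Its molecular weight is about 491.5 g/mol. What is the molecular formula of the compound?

C24H18O12

Empirical-formula mass = 83.06 g/mol
n = 491.5 / 83.06 = 5.92 ≈ 6
Molecular formula = (C4H3O2)6 = C24H18O12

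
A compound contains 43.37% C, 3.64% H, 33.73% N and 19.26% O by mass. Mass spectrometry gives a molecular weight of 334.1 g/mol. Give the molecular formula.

Assume 100 g: 43.37 g C, 3.64 g H, 33.73 g N, 19.26 g O.
Moles — C: 43.37 / 12.01 = 3.611 mol; H: 3.64 / 1.008 = 3.611 mol; N: 33.73 / 14.01 = 2.408 mol; O: 19.26 / 16.00 = 1.204 mol
Divide by the smallest (1.204 mol O): C 3.000, H 3.000, N 2.000, O 1.000
≈ 3:3:2:1 → C3H3N2O
Empirical-formula mass = 83.07 g/mol
n = 334.1 / 83.07 = 4.02 ≈ 4
Molecular formula = (C3H3N2O)×4 = C12H12N8O4

C12H12N8O4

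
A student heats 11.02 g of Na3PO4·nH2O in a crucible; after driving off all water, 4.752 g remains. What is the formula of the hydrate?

Na3PO4·12H2O

Mass of water lost = 11.02 − 4.752 = 6.268 g → 6.268 / 18.02 = 0.3478 mol H2O
Molar mass of Na3PO4 = 163.94 g/mol → mol Na3PO4 = 4.752 / 163.94 = 0.02899
n = 0.3478 / 0.02899 = 12.00 ≈ 12 → Na3PO4·12H2O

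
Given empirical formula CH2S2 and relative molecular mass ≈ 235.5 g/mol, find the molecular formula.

Empirical-formula mass = 78.17 g/mol
n = 235.5 / 78.17 = 3.01 ≈ 3
Molecular formula = (CH2S2)3 = C3H6S6

C3H6S6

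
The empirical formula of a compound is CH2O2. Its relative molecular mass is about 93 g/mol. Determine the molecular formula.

Empirical-formula mass = 46.03 g/mol
n = 93 / 46.03 = 2.02 ≈ 2
Molecular formula = (CH2O2)2 = C2H4O4

C2H4O4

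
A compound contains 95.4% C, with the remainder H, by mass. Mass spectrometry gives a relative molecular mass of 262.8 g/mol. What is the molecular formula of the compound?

Assume 100 g: 95.4 g C, 4.6 g H.
C: 95.4 g ÷ 12.01 g/mol = 7.943 mol
H: 4.6 g ÷ 1.008 g/mol = 4.563 mol
Smallest is H at 4.563 mol; normalising gives C 1.741, H 1.000
×4: C 6.96, H 4.00 → C7H4
Empirical-formula mass = 88.10 g/mol
n = 262.8 / 88.10 = 2.98 ≈ 3
Molecular formula = (C7H4)×3 = C21H12

C21H12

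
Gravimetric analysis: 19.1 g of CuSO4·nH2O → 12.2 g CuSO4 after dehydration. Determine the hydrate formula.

CuSO4·5H2O

Mass of water lost = 19.1 − 12.2 = 6.9 g → 6.9 / 18.02 = 0.3829 mol H2O
Molar mass of CuSO4 = 159.62 g/mol → mol CuSO4 = 12.2 / 159.62 = 0.07643
n = 0.3829 / 0.07643 = 5.01 ≈ 5 → CuSO4·5H2O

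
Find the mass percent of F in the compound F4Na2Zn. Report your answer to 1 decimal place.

Molar mass = 4(19.00) + 2(22.99) + 1(65.38) = 187.360 g/mol
Mass of F per mole = 4 × 19.00 = 76.000 g
% F = 76.000 / 187.360 × 100 = 40.6%

40.6%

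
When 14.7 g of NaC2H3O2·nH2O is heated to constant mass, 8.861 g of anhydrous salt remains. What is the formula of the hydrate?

Mass of water lost = 14.7 − 8.861 = 5.839 g → 5.839 / 18.02 = 0.324 mol H2O
Molar mass of NaC2H3O2 = 82.03 g/mol → mol NaC2H3O2 = 8.861 / 82.03 = 0.108
n = 0.324 / 0.108 = 3.00 ≈ 3 → NaC2H3O2·3H2O

NaC2H3O2·3H2O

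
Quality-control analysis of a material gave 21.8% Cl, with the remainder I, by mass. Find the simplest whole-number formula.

Assume 100 g: 21.8 g Cl, 78.2 g I.
Moles — Cl: 21.8 / 35.45 = 0.615 mol; I: 78.2 / 126.90 = 0.6162 mol
Ratios (÷ 0.615): Cl 1.000, I 1.002
→ ClI

ClI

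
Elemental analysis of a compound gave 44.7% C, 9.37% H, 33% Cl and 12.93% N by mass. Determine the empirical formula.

C4H10ClN

Assume 100 g: 44.7 g C, 9.37 g H, 33 g Cl, 12.93 g N.
n(C) = 44.7/12.01 = 3.722, n(H) = 9.37/1.008 = 9.296, n(Cl) = 33/35.45 = 0.9309, n(N) = 12.93/14.01 = 0.9229
Ratios (÷ 0.9229): C 4.033, H 10.072, Cl 1.009, N 1.000
Ratio ≈ 4:10:1:1, so the empirical formula is C4H10ClN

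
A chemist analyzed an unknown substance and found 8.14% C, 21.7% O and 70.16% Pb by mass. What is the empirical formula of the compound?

C2O4Pb

Assume 100 g: 8.14 g C, 21.7 g O, 70.16 g Pb.
C: 8.14 g ÷ 12.01 g/mol = 0.6778 mol
O: 21.7 g ÷ 16.00 g/mol = 1.356 mol
Pb: 70.16 g ÷ 207.2 g/mol = 0.3386 mol
Smallest is Pb at 0.3386 mol; normalising gives C 2.002, O 4.005, Pb 1.000
→ C2O4Pb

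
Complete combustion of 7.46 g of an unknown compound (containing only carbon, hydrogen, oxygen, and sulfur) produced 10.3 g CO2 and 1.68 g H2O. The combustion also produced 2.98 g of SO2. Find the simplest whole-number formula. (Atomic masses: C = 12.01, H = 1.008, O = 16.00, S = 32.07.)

C5H4O4S

mol C = 10.3 / 44.01 = 0.2340; mass C = 0.2340 × 12.01 = 2.811 g
mol H = 2 × (1.68 / 18.02) = 0.1865; mass H = 0.1865 × 1.008 = 0.1880 g
mol S = 2.98 / 64.07 = 0.04651; mass S = 1.492 g
mass O = 7.46 − (4.490) = 2.970 g → mol O = 0.1856
Smallest is S at 0.04651 mol; normalising gives C 5.032, H 4.009, O 3.990, S 1.000
≈ 5:4:4:1 → C5H4O4S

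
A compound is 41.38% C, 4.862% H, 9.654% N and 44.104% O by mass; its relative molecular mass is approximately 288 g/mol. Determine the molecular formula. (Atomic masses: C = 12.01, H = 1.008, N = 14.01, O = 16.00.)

Assume 100 g: 41.38 g C, 4.862 g H, 9.654 g N, 44.104 g O.
C: 41.38 g ÷ 12.01 g/mol = 3.445 mol
H: 4.862 g ÷ 1.008 g/mol = 4.823 mol
N: 9.654 g ÷ 14.01 g/mol = 0.6891 mol
O: 44.104 g ÷ 16.00 g/mol = 2.756 mol
Divide by the smallest (0.6891 mol N): C 5.000, H 7.000, N 1.000, O 4.000
Ratio ≈ 5:7:1:4, so the empirical formula is C5H7NO4
Empirical-formula mass = 145.12 g/mol
n = 288 / 145.12 = 1.98 ≈ 2
Molecular formula = (C5H7NO4)×2 = C10H14N2O8

C10H14N2O8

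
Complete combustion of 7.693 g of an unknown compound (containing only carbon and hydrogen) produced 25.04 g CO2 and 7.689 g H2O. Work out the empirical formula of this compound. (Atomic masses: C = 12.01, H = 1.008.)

mol C = 25.04 / 44.01 = 0.5690; mass C = 0.5690 × 12.01 = 6.833 g
mol H = 2 × (7.689 / 18.02) = 0.8534; mass H = 0.8534 × 1.008 = 0.8602 g
Smallest is C at 0.569 mol; normalising gives C 1.000, H 1.500
Scaling by 2: C 2.00, H 3.00 → C2H3

C2H3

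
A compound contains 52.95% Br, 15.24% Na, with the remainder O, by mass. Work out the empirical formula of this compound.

Assume 100 g: 52.95 g Br, 15.24 g Na, 31.81 g O.
Br: 52.95 g ÷ 79.90 g/mol = 0.6627 mol
Na: 15.24 g ÷ 22.99 g/mol = 0.6629 mol
O: 31.81 g ÷ 16.00 g/mol = 1.988 mol
Smallest is Br at 0.6627 mol; normalising gives Br 1.000, Na 1.000, O 3.000
Ratio ≈ 1:1:3, so the empirical formula is BrNaO3

BrNaO3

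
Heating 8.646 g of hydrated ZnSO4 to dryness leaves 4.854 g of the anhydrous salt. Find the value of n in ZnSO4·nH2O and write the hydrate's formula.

ZnSO4·7H2O

Mass of water lost = 8.646 − 4.854 = 3.792 g → 3.792 / 18.02 = 0.2104 mol H2O
Molar mass of ZnSO4 = 161.45 g/mol → mol ZnSO4 = 4.854 / 161.45 = 0.03007
n = 0.2104 / 0.03007 = 7.00 ≈ 7 → ZnSO4·7H2O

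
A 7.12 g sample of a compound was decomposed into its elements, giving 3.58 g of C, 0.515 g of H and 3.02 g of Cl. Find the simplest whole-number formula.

C7H12Cl2

C: 3.58 g ÷ 12.01 g/mol = 0.2981 mol
H: 0.515 g ÷ 1.008 g/mol = 0.5109 mol
Cl: 3.02 g ÷ 35.45 g/mol = 0.08519 mol
Smallest is Cl at 0.08519 mol; normalising gives C 3.499, H 5.997, Cl 1.000
Scaling by 2: C 7.00, H 11.99, Cl 2.00 → C7H12Cl2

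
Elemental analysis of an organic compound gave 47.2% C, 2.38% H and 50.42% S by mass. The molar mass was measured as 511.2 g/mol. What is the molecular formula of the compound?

Assume 100 g: 47.2 g C, 2.38 g H, 50.42 g S.
Moles — C: 47.2 / 12.01 = 3.93 mol; H: 2.38 / 1.008 = 2.361 mol; S: 50.42 / 32.07 = 1.572 mol
Divide by the smallest (1.572 mol S): C 2.500, H 1.502, S 1.000
Multiply by 2: C 5.00, H 3.00, S 2.00 → C5H3S2
Empirical-formula mass = 127.21 g/mol
n = 511.2 / 127.21 = 4.02 ≈ 4
Molecular formula = (C5H3S2)×4 = C20H12S8

C20H12S8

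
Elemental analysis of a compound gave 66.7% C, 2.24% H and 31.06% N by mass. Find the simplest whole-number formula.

Assume 100 g: 66.7 g C, 2.24 g H, 31.06 g N.
C: 66.7 g ÷ 12.01 g/mol = 5.554 mol
H: 2.24 g ÷ 1.008 g/mol = 2.222 mol
N: 31.06 g ÷ 14.01 g/mol = 2.217 mol
Ratios (÷ 2.217): C 2.505, H 1.002, N 1.000
Scaling by 2: C 5.01, H 2.00, N 2.00 → C5H2N2

C5H2N2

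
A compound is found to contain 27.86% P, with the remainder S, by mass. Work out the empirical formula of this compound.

Assume 100 g: 27.86 g P, 72.14 g S.
n(P) = 27.86/30.97 = 0.8996, n(S) = 72.14/32.07 = 2.249
Smallest is P at 0.8996 mol; normalising gives P 1.000, S 2.501
×2: P 2.00, S 5.00 → P2S5

P2S5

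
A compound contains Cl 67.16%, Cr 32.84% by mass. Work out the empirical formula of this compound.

Assume 100 g: 67.16 g Cl, 32.84 g Cr.
Moles — Cl: 67.16 / 35.45 = 1.894 mol; Cr: 32.84 / 52.00 = 0.6315 mol
Divide by the smallest (0.6315 mol Cr): Cl 3.000, Cr 1.000
≈ 3:1 → Cl3Cr

Cl3Cr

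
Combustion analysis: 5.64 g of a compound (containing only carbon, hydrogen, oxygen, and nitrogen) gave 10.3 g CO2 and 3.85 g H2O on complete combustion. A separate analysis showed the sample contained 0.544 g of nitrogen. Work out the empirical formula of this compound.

C6H11NO3

mol C = 10.3 / 44.01 = 0.2340; mass C = 0.2340 × 12.01 = 2.811 g
mol H = 2 × (3.85 / 18.02) = 0.4273; mass H = 0.4273 × 1.008 = 0.4307 g
mol N = 0.544 / 14.01 = 0.03883
mass O = 5.64 − (3.786) = 1.854 g → mol O = 0.1159
Ratios (÷ 0.03883): C 6.027, H 11.005, N 1.000, O 2.985
→ C6H11NO3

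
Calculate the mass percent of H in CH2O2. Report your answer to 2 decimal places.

Molar mass = 1(12.01) + 2(1.008) + 2(16.00) = 46.026 g/mol
Mass of H per mole = 2 × 1.008 = 2.016 g
% H = 2.016 / 46.026 × 100 = 4.38%

4.38%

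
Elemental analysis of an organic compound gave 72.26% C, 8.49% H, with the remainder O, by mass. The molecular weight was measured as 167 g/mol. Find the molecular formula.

C10H14O2

Assume 100 g: 72.26 g C, 8.49 g H, 19.25 g O.
Moles — C: 72.26 / 12.01 = 6.017 mol; H: 8.49 / 1.008 = 8.423 mol; O: 19.25 / 16.00 = 1.203 mol
Divide by the smallest (1.203 mol O): C 5.001, H 7.001, O 1.000
→ C5H7O
Empirical-formula mass = 83.11 g/mol
n = 167 / 83.11 = 2.01 ≈ 2
Molecular formula = (C5H7O)×2 = C10H14O2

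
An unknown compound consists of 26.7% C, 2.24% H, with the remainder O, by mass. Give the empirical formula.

Assume 100 g: 26.7 g C, 2.24 g H, 71.06 g O.
n(C) = 26.7/12.01 = 2.223, n(H) = 2.24/1.008 = 2.222, n(O) = 71.06/16.00 = 4.441
Smallest is H at 2.222 mol; normalising gives C 1.000, H 1.000, O 1.999
Ratio ≈ 1:1:2, so the empirical formula is CHO2

CHO2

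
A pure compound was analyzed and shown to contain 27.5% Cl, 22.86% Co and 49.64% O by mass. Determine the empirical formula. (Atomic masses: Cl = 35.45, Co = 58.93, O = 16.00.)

Cl2CoO8

Assume 100 g: 27.5 g Cl, 22.86 g Co, 49.64 g O.
Moles — Cl: 27.5 / 35.45 = 0.7757 mol; Co: 22.86 / 58.93 = 0.3879 mol; O: 49.64 / 16.00 = 3.103 mol
Divide by the smallest (0.3879 mol Co): Cl 2.000, Co 1.000, O 7.998
→ Cl2CoO8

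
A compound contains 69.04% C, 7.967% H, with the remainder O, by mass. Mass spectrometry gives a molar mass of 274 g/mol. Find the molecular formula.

C16H22O4

Assume 100 g: 69.04 g C, 7.967 g H, 22.993 g O.
C: 69.04 g ÷ 12.01 g/mol = 5.749 mol
H: 7.967 g ÷ 1.008 g/mol = 7.904 mol
O: 22.993 g ÷ 16.00 g/mol = 1.437 mol
Ratios (÷ 1.437): C 4.000, H 5.500, O 1.000
Scaling by 2: C 8.00, H 11.00, O 2.00 → C8H11O2
Empirical-formula mass = 139.17 g/mol
n = 274 / 139.17 = 1.97 ≈ 2
Molecular formula = (C8H11O2)×2 = C16H22O4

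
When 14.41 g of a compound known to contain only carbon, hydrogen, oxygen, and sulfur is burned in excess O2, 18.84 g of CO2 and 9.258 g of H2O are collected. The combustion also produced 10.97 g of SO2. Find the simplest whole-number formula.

C5H12O2S2

mol C = 18.84 / 44.01 = 0.4281; mass C = 0.4281 × 12.01 = 5.141 g
mol H = 2 × (9.258 / 18.02) = 1.028; mass H = 1.028 × 1.008 = 1.036 g
mol S = 10.97 / 64.07 = 0.1712; mass S = 5.491 g
mass O = 14.41 − (11.67) = 2.742 g → mol O = 0.1714
Ratios (÷ 0.1712): C 2.500, H 6.001, O 1.001, S 1.000
Multiply by 2: C 5.00, H 12.00, O 2.00, S 2.00 → C5H12O2S2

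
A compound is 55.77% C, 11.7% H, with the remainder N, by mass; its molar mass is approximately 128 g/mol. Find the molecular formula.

C6H15N3

Assume 100 g: 55.77 g C, 11.7 g H, 32.53 g N.
C: 55.77 g ÷ 12.01 g/mol = 4.644 mol
H: 11.7 g ÷ 1.008 g/mol = 11.61 mol
N: 32.53 g ÷ 14.01 g/mol = 2.322 mol
Smallest is N at 2.322 mol; normalising gives C 2.000, H 4.999, N 1.000
≈ 2:5:1 → C2H5N
Empirical-formula mass = 43.07 g/mol
n = 128 / 43.07 = 2.97 ≈ 3
Molecular formula = (C2H5N)×3 = C6H15N3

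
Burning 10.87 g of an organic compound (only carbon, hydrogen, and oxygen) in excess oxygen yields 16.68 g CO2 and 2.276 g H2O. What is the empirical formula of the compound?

C3H2O3

mol C = 16.68 / 44.01 = 0.3790; mass C = 0.3790 × 12.01 = 4.552 g
mol H = 2 × (2.276 / 18.02) = 0.2526; mass H = 0.2526 × 1.008 = 0.2546 g
mass O = 10.87 − (4.806) = 6.064 g → mol O = 0.3790
Smallest is H at 0.2526 mol; normalising gives C 1.500, H 1.000, O 1.500
Scaling by 2: C 3.00, H 2.00, O 3.00 → C3H2O3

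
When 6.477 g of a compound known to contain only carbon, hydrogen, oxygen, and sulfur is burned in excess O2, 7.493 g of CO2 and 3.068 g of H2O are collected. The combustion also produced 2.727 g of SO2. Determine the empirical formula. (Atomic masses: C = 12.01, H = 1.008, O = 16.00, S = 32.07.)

C4H8O4S

mol C = 7.493 / 44.01 = 0.1703; mass C = 0.1703 × 12.01 = 2.045 g
mol H = 2 × (3.068 / 18.02) = 0.3405; mass H = 0.3405 × 1.008 = 0.3432 g
mol S = 2.727 / 64.07 = 0.04256; mass S = 1.365 g
mass O = 6.477 − (3.753) = 2.724 g → mol O = 0.1702
Ratios (÷ 0.04256): C 4.000, H 8.000, O 4.000, S 1.000
≈ 4:8:4:1 → C4H8O4S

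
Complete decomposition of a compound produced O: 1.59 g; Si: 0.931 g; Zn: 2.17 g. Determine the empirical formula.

O3SiZn

O: 1.59 g ÷ 16.00 g/mol = 0.09938 mol
Si: 0.931 g ÷ 28.09 g/mol = 0.03314 mol
Zn: 2.17 g ÷ 65.38 g/mol = 0.03319 mol
Divide by the smallest (0.03314 mol Si): O 2.998, Si 1.000, Zn 1.001
Ratio ≈ 3:1:1, so the empirical formula is O3SiZn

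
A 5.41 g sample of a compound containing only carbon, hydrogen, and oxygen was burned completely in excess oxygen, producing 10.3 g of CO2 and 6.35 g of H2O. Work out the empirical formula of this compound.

mol C = 10.3 / 44.01 = 0.2340; mass C = 0.2340 × 12.01 = 2.811 g
mol H = 2 × (6.35 / 18.02) = 0.7048; mass H = 0.7048 × 1.008 = 0.7104 g
mass O = 5.41 − (3.521) = 1.889 g → mol O = 0.1180
Divide by the smallest (0.118 mol O): C 1.983, H 5.970, O 1.000
Ratio ≈ 2:6:1, so the empirical formula is C2H6O

C2H6O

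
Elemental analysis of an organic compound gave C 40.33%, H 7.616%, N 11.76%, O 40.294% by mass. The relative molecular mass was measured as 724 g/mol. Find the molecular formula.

C24H54N6O18

Assume 100 g: 40.33 g C, 7.616 g H, 11.76 g N, 40.294 g O.
C: 40.33 g ÷ 12.01 g/mol = 3.358 mol
H: 7.616 g ÷ 1.008 g/mol = 7.556 mol
N: 11.76 g ÷ 14.01 g/mol = 0.8394 mol
O: 40.294 g ÷ 16.00 g/mol = 2.518 mol
Ratios (÷ 0.8394): C 4.001, H 9.001, N 1.000, O 3.000
→ C4H9NO3
Empirical-formula mass = 119.12 g/mol
n = 724 / 119.12 = 6.08 ≈ 6
Molecular formula = (C4H9NO3)×6 = C24H54N6O18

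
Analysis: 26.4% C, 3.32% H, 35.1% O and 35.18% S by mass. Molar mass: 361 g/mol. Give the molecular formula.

Assume 100 g: 26.4 g C, 3.32 g H, 35.1 g O, 35.18 g S.
Moles — C: 26.4 / 12.01 = 2.198 mol; H: 3.32 / 1.008 = 3.294 mol; O: 35.1 / 16.00 = 2.194 mol; S: 35.18 / 32.07 = 1.097 mol
Ratios (÷ 1.097): C 2.004, H 3.002, O 2.000, S 1.000
Ratio ≈ 2:3:2:1, so the empirical formula is C2H3O2S
Empirical-formula mass = 91.11 g/mol
n = 361 / 91.11 = 3.96 ≈ 4
Molecular formula = (C2H3O2S)×4 = C8H12O8S4

C8H12O8S4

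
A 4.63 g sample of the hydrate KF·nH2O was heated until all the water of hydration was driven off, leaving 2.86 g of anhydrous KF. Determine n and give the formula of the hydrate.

KF·2H2O

Mass of water lost = 4.63 − 2.86 = 1.77 g → 1.77 / 18.02 = 0.09822 mol H2O
Molar mass of KF = 58.10 g/mol → mol KF = 2.86 / 58.10 = 0.04923
n = 0.09822 / 0.04923 = 2.00 ≈ 2 → KF·2H2O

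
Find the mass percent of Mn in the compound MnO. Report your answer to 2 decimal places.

Molar mass = 1(54.94) + 1(16.00) = 70.940 g/mol
Mass of Mn per mole = 1 × 54.94 = 54.940 g
% Mn = 54.940 / 70.940 × 100 = 77.45%

77.45%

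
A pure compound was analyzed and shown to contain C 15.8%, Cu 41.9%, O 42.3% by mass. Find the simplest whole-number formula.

Assume 100 g: 15.8 g C, 41.9 g Cu, 42.3 g O.
n(C) = 15.8/12.01 = 1.316, n(Cu) = 41.9/63.55 = 0.6593, n(O) = 42.3/16.00 = 2.644
Divide by the smallest (0.6593 mol Cu): C 1.995, Cu 1.000, O 4.010
Ratio ≈ 2:1:4, so the empirical formula is C2CuO4

C2CuO4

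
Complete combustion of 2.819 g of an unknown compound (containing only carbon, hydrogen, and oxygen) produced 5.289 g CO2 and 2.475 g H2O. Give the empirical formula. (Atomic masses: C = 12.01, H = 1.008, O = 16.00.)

C7H16O4

mol C = 5.289 / 44.01 = 0.1202; mass C = 0.1202 × 12.01 = 1.443 g
mol H = 2 × (2.475 / 18.02) = 0.2747; mass H = 0.2747 × 1.008 = 0.2769 g
mass O = 2.819 − (1.720) = 1.099 g → mol O = 0.06867
Smallest is O at 0.06867 mol; normalising gives C 1.750, H 4.000, O 1.000
×4: C 7.00, H 16.00, O 4.00 → C7H16O4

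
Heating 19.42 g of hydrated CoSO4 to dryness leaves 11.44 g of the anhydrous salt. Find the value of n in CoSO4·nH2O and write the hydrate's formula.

CoSO4·6H2O

Mass of water lost = 19.42 − 11.44 = 7.98 g → 7.98 / 18.02 = 0.4428 mol H2O
Molar mass of CoSO4 = 155.00 g/mol → mol CoSO4 = 11.44 / 155.00 = 0.07381
n = 0.4428 / 0.07381 = 6.00 ≈ 6 → CoSO4·6H2O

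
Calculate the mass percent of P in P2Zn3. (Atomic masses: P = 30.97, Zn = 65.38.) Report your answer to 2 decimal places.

Molar mass = 2(30.97) + 3(65.38) = 258.080 g/mol
Mass of P per mole = 2 × 30.97 = 61.940 g
% P = 61.940 / 258.080 × 100 = 24.00%

24.00%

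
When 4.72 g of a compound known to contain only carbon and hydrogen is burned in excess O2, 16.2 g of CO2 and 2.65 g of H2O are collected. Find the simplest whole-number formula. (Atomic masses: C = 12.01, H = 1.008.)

mol C = 16.2 / 44.01 = 0.3681; mass C = 0.3681 × 12.01 = 4.421 g
mol H = 2 × (2.65 / 18.02) = 0.2941; mass H = 0.2941 × 1.008 = 0.2965 g
Divide by the smallest (0.2941 mol H): C 1.252, H 1.000
Multiply by 4: C 5.01, H 4.00 → C5H4

C5H4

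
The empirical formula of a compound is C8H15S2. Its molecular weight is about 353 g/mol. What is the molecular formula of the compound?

C16H30S4

Empirical-formula mass = 175.34 g/mol
n = 353 / 175.34 = 2.01 ≈ 2
Molecular formula = (C8H15S2)2 = C16H30S4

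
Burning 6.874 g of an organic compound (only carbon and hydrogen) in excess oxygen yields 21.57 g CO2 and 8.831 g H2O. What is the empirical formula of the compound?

mol C = 21.57 / 44.01 = 0.4901; mass C = 0.4901 × 12.01 = 5.886 g
mol H = 2 × (8.831 / 18.02) = 0.9801; mass H = 0.9801 × 1.008 = 0.9880 g
Smallest is C at 0.4901 mol; normalising gives C 1.000, H 2.000
→ CH2

CH2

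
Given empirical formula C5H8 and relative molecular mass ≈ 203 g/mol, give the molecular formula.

C15H24

Empirical-formula mass = 68.11 g/mol
n = 203 / 68.11 = 2.98 ≈ 3
Molecular formula = (C5H8)3 = C15H24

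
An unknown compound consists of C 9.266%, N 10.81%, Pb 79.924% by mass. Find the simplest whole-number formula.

Assume 100 g: 9.266 g C, 10.81 g N, 79.924 g Pb.
n(C) = 9.266/12.01 = 0.7715, n(N) = 10.81/14.01 = 0.7716, n(Pb) = 79.924/207.2 = 0.3857
Ratios (÷ 0.3857): C 2.000, N 2.000, Pb 1.000
≈ 2:2:1 → C2N2Pb

C2N2Pb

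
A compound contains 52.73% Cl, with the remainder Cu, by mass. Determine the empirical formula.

Cl2Cu

Assume 100 g: 52.73 g Cl, 47.27 g Cu.
Cl: 52.73 g ÷ 35.45 g/mol = 1.487 mol
Cu: 47.27 g ÷ 63.55 g/mol = 0.7438 mol
Divide by the smallest (0.7438 mol Cu): Cl 2.000, Cu 1.000
→ Cl2Cu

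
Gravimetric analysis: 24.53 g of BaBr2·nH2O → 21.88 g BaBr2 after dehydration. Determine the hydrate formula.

BaBr2·2H2O

Mass of water lost = 24.53 − 21.88 = 2.65 g → 2.65 / 18.02 = 0.1471 mol H2O
Molar mass of BaBr2 = 297.13 g/mol → mol BaBr2 = 21.88 / 297.13 = 0.07364
n = 0.1471 / 0.07364 = 2.00 ≈ 2 → BaBr2·2H2O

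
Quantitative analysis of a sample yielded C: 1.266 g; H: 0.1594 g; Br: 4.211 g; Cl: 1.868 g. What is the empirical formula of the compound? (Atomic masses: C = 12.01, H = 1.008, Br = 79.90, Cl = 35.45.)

C2H3BrCl

Moles — C: 1.266 / 12.01 = 0.1054 mol; H: 0.1594 / 1.008 = 0.1581 mol; Br: 4.211 / 79.90 = 0.0527 mol; Cl: 1.868 / 35.45 = 0.05269 mol
Ratios (÷ 0.05269): C 2.000, H 3.001, Br 1.000, Cl 1.000
→ C2H3BrCl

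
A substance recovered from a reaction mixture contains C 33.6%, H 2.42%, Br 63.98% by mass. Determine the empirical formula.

C7H6Br2

Assume 100 g: 33.6 g C, 2.42 g H, 63.98 g Br.
Moles — C: 33.6 / 12.01 = 2.798 mol; H: 2.42 / 1.008 = 2.401 mol; Br: 63.98 / 79.90 = 0.8008 mol
Ratios (÷ 0.8008): C 3.494, H 2.998, Br 1.000
Scaling by 2: C 6.99, H 6.00, Br 2.00 → C7H6Br2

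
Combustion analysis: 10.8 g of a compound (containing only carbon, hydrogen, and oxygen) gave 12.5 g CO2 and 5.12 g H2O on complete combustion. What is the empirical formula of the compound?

mol C = 12.5 / 44.01 = 0.2840; mass C = 0.2840 × 12.01 = 3.411 g
mol H = 2 × (5.12 / 18.02) = 0.5683; mass H = 0.5683 × 1.008 = 0.5728 g
mass O = 10.8 − (3.984) = 6.816 g → mol O = 0.4260
Ratios (÷ 0.284): C 1.000, H 2.001, O 1.500
×2: C 2.00, H 4.00, O 3.00 → C2H4O3

C2H4O3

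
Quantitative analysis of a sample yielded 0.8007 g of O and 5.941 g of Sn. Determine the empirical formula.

Moles — O: 0.8007 / 16.00 = 0.05004 mol; Sn: 5.941 / 118.71 = 0.05005 mol
Ratios (÷ 0.05004): O 1.000, Sn 1.000
→ OSn

OSn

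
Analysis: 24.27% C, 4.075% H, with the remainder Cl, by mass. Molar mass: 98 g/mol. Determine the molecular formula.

C2H4Cl2

Assume 100 g: 24.27 g C, 4.075 g H, 71.655 g Cl.
n(C) = 24.27/12.01 = 2.021, n(H) = 4.075/1.008 = 4.043, n(Cl) = 71.655/35.45 = 2.021
Divide by the smallest (2.021 mol C): C 1.000, H 2.001, Cl 1.000
Ratio ≈ 1:2:1, so the empirical formula is CH2Cl
Empirical-formula mass = 49.48 g/mol
n = 98 / 49.48 = 1.98 ≈ 2
Molecular formula = (CH2Cl)×2 = C2H4Cl2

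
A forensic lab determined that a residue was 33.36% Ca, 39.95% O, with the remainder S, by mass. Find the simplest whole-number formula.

Assume 100 g: 33.36 g Ca, 39.95 g O, 26.69 g S.
Moles — Ca: 33.36 / 40.08 = 0.8323 mol; O: 39.95 / 16.00 = 2.497 mol; S: 26.69 / 32.07 = 0.8322 mol
Divide by the smallest (0.8322 mol S): Ca 1.000, O 3.000, S 1.000
≈ 1:3:1 → CaO3S

CaO3S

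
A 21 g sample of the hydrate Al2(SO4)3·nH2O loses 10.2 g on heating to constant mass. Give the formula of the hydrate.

Al2(SO4)3·18H2O

Mass of anhydrous Al2(SO4)3 = 21 − 10.2 = 10.8 g
mol H2O = 10.2 / 18.02 = 0.566
Molar mass of Al2(SO4)3 = 342.17 g/mol → mol Al2(SO4)3 = 10.8 / 342.17 = 0.03156
n = 0.566 / 0.03156 = 17.93 ≈ 18 → Al2(SO4)3·18H2O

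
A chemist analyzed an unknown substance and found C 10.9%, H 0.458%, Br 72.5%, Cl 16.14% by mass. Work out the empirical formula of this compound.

C2HBr2Cl

Assume 100 g: 10.9 g C, 0.458 g H, 72.5 g Br, 16.14 g Cl.
n(C) = 10.9/12.01 = 0.9076, n(H) = 0.458/1.008 = 0.4544, n(Br) = 72.5/79.90 = 0.9074, n(Cl) = 16.14/35.45 = 0.4553
Divide by the smallest (0.4544 mol H): C 1.997, H 1.000, Br 1.997, Cl 1.002
→ C2HBr2Cl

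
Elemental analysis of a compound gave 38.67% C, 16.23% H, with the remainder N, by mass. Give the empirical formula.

CH5N

Assume 100 g: 38.67 g C, 16.23 g H, 45.1 g N.
Moles — C: 38.67 / 12.01 = 3.22 mol; H: 16.23 / 1.008 = 16.1 mol; N: 45.1 / 14.01 = 3.219 mol
Smallest is N at 3.219 mol; normalising gives C 1.000, H 5.002, N 1.000
≈ 1:5:1 → CH5N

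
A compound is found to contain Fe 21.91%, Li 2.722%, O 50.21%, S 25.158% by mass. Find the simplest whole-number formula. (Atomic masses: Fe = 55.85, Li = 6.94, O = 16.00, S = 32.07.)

Assume 100 g: 21.91 g Fe, 2.722 g Li, 50.21 g O, 25.158 g S.
Moles — Fe: 21.91 / 55.85 = 0.3923 mol; Li: 2.722 / 6.94 = 0.3922 mol; O: 50.21 / 16.00 = 3.138 mol; S: 25.158 / 32.07 = 0.7845 mol
Divide by the smallest (0.3922 mol Li): Fe 1.000, Li 1.000, O 8.001, S 2.000
≈ 1:1:8:2 → FeLiO8S2

FeLiO8S2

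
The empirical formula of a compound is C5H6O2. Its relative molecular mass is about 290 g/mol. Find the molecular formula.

C15H18O6

Empirical-formula mass = 98.10 g/mol
n = 290 / 98.10 = 2.96 ≈ 3
Molecular formula = (C5H6O2)3 = C15H18O6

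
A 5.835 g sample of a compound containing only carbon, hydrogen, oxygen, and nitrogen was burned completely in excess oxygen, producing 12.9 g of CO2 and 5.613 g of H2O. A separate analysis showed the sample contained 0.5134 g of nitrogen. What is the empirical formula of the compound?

mol C = 12.9 / 44.01 = 0.2931; mass C = 0.2931 × 12.01 = 3.520 g
mol H = 2 × (5.613 / 18.02) = 0.6230; mass H = 0.6230 × 1.008 = 0.6280 g
mol N = 0.5134 / 14.01 = 0.03665
mass O = 5.835 − (4.662) = 1.173 g → mol O = 0.07333
Smallest is N at 0.03665 mol; normalising gives C 7.999, H 17.000, N 1.000, O 2.001
→ C8H17NO2

C8H17NO2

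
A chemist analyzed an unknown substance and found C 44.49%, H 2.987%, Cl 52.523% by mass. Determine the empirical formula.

Assume 100 g: 44.49 g C, 2.987 g H, 52.523 g Cl.
Moles — C: 44.49 / 12.01 = 3.704 mol; H: 2.987 / 1.008 = 2.963 mol; Cl: 52.523 / 35.45 = 1.482 mol
Divide by the smallest (1.482 mol Cl): C 2.500, H 2.000, Cl 1.000
Scaling by 2: C 5.00, H 4.00, Cl 2.00 → C5H4Cl2

C5H4Cl2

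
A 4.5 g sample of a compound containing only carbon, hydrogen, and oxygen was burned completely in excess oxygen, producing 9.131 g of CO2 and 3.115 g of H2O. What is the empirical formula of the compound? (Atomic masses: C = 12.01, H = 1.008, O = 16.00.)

mol C = 9.131 / 44.01 = 0.2075; mass C = 0.2075 × 12.01 = 2.492 g
mol H = 2 × (3.115 / 18.02) = 0.3457; mass H = 0.3457 × 1.008 = 0.3485 g
mass O = 4.5 − (2.840) = 1.660 g → mol O = 0.1037
Ratios (÷ 0.1037): C 2.000, H 3.333, O 1.000
Multiply by 3: C 6.00, H 10.00, O 3.00 → C6H10O3

C6H10O3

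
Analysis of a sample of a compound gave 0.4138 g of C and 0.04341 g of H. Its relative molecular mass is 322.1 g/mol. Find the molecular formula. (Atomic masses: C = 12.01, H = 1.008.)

n(C) = 0.4138/12.01 = 0.03445, n(H) = 0.04341/1.008 = 0.04307
Ratios (÷ 0.03445): C 1.000, H 1.250
Multiply by 4: C 4.00, H 5.00 → C4H5
Empirical-formula mass = 53.08 g/mol
n = 322.1 / 53.08 = 6.07 ≈ 6
Molecular formula = (C4H5)×6 = C24H30

C24H30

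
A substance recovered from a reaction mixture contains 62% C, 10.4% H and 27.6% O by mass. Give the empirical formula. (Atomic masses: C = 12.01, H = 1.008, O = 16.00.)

Assume 100 g: 62 g C, 10.4 g H, 27.6 g O.
C: 62 g ÷ 12.01 g/mol = 5.162 mol
H: 10.4 g ÷ 1.008 g/mol = 10.32 mol
O: 27.6 g ÷ 16.00 g/mol = 1.725 mol
Smallest is O at 1.725 mol; normalising gives C 2.993, H 5.981, O 1.000
→ C3H6O

C3H6O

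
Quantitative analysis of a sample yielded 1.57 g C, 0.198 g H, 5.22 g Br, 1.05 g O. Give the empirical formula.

n(C) = 1.57/12.01 = 0.1307, n(H) = 0.198/1.008 = 0.1964, n(Br) = 5.22/79.90 = 0.06533, n(O) = 1.05/16.00 = 0.06563
Ratios (÷ 0.06533): C 2.001, H 3.007, Br 1.000, O 1.004
≈ 2:3:1:1 → C2H3BrO

C2H3BrO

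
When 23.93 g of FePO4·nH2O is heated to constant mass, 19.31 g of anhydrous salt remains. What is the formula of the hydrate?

FePO4·2H2O

Mass of water lost = 23.93 − 19.31 = 4.62 g → 4.62 / 18.02 = 0.2564 mol H2O
Molar mass of FePO4 = 150.82 g/mol → mol FePO4 = 19.31 / 150.82 = 0.128
n = 0.2564 / 0.128 = 2.00 ≈ 2 → FePO4·2H2O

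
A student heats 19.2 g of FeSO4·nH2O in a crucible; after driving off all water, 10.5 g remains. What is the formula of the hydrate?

Mass of water lost = 19.2 − 10.5 = 8.7 g → 8.7 / 18.02 = 0.4828 mol H2O
Molar mass of FeSO4 = 151.92 g/mol → mol FeSO4 = 10.5 / 151.92 = 0.06912
n = 0.4828 / 0.06912 = 6.99 ≈ 7 → FeSO4·7H2O

FeSO4·7H2O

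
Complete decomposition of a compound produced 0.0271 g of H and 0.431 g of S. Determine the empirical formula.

H2S

Moles — H: 0.0271 / 1.008 = 0.02688 mol; S: 0.431 / 32.07 = 0.01344 mol
Divide by the smallest (0.01344 mol S): H 2.000, S 1.000
Ratio ≈ 2:1, so the empirical formula is H2S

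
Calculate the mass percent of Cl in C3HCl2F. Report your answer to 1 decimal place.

Molar mass = 3(12.01) + 1(1.008) + 2(35.45) + 1(19.00) = 126.938 g/mol
Mass of Cl per mole = 2 × 35.45 = 70.900 g
% Cl = 70.900 / 126.938 × 100 = 55.9%

55.9%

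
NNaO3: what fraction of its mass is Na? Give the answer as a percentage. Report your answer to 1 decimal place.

Molar mass = 1(14.01) + 1(22.99) + 3(16.00) = 85.000 g/mol
Mass of Na per mole = 1 × 22.99 = 22.990 g
% Na = 22.990 / 85.000 × 100 = 27.0%

27.0%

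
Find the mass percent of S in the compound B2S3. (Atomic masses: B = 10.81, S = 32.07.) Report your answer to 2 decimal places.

81.65%

Molar mass = 2(10.81) + 3(32.07) = 117.830 g/mol
Mass of S per mole = 3 × 32.07 = 96.210 g
% S = 96.210 / 117.830 × 100 = 81.65%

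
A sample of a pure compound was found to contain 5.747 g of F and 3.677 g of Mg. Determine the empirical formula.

F2Mg

F: 5.747 g ÷ 19.00 g/mol = 0.3025 mol
Mg: 3.677 g ÷ 24.31 g/mol = 0.1513 mol
Divide by the smallest (0.1513 mol Mg): F 2.000, Mg 1.000
→ F2Mg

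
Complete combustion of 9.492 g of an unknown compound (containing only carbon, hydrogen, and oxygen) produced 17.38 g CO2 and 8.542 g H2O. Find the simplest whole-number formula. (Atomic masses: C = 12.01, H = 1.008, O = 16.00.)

mol C = 17.38 / 44.01 = 0.3949; mass C = 0.3949 × 12.01 = 4.743 g
mol H = 2 × (8.542 / 18.02) = 0.9481; mass H = 0.9481 × 1.008 = 0.9556 g
mass O = 9.492 − (5.699) = 3.793 g → mol O = 0.2371
Divide by the smallest (0.2371 mol O): C 1.666, H 3.999, O 1.000
×3: C 5.00, H 12.00, O 3.00 → C5H12O3

C5H12O3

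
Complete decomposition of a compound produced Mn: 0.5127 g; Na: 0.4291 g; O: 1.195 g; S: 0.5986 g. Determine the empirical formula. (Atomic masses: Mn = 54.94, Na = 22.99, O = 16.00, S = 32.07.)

MnNa2O8S2

Moles — Mn: 0.5127 / 54.94 = 0.009332 mol; Na: 0.4291 / 22.99 = 0.01866 mol; O: 1.195 / 16.00 = 0.07469 mol; S: 0.5986 / 32.07 = 0.01867 mol
Ratios (÷ 0.009332): Mn 1.000, Na 2.000, O 8.003, S 2.000
→ MnNa2O8S2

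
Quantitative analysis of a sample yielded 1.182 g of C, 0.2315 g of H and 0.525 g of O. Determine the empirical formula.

n(C) = 1.182/12.01 = 0.09842, n(H) = 0.2315/1.008 = 0.2297, n(O) = 0.525/16.00 = 0.03281
Ratios (÷ 0.03281): C 2.999, H 6.999, O 1.000
≈ 3:7:1 → C3H7O

C3H7O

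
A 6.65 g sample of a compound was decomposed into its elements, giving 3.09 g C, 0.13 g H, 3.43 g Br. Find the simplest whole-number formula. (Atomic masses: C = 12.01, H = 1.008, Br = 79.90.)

C6H3Br

n(C) = 3.09/12.01 = 0.2573, n(H) = 0.13/1.008 = 0.129, n(Br) = 3.43/79.90 = 0.04293
Ratios (÷ 0.04293): C 5.993, H 3.004, Br 1.000
→ C6H3Br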